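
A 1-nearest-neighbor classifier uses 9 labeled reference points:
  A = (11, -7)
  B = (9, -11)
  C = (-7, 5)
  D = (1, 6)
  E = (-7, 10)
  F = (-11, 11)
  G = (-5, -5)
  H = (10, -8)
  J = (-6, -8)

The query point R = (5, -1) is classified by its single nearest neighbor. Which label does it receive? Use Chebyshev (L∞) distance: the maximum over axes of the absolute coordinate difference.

A

d(R,A) = max(6, 6) = 6
d(R,B) = max(4, 10) = 10
d(R,C) = max(12, 6) = 12
d(R,D) = max(4, 7) = 7
d(R,E) = max(12, 11) = 12
d(R,F) = max(16, 12) = 16
d(R,G) = max(10, 4) = 10
d(R,H) = max(5, 7) = 7
d(R,J) = max(11, 7) = 11
The smallest is to A, so R lies in the Voronoi region of A.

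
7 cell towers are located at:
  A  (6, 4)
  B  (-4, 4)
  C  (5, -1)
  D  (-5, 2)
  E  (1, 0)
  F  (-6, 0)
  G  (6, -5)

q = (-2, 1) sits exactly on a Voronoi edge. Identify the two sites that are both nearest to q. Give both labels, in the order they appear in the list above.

Squared distances from q to each site:
|qA|² = (-2−6)² + (1−4)² = 64 + 9 = 73
|qB|² = (-2−(-4))² + (1−4)² = 4 + 9 = 13
|qC|² = (-2−5)² + (1−(-1))² = 49 + 4 = 53
|qD|² = (-2−(-5))² + (1−2)² = 9 + 1 = 10
|qE|² = (-2−1)² + (1−0)² = 9 + 1 = 10
|qF|² = (-2−(-6))² + (1−0)² = 16 + 1 = 17
|qG|² = (-2−6)² + (1−(-5))² = 64 + 36 = 100
q is equidistant from D and E (both at squared distance 10), and every other site is strictly farther — so q lies on the D–E Voronoi edge.

D and E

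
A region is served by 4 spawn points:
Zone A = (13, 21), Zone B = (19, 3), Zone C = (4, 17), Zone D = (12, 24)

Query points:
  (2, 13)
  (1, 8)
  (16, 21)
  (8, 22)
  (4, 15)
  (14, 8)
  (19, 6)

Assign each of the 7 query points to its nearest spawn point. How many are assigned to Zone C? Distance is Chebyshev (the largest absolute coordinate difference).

(2, 13) — d to each: Zone A:11, Zone B:17, Zone C:4, Zone D:11 → nearest is Zone C
(1, 8) — d to each: Zone A:13, Zone B:18, Zone C:9, Zone D:16 → nearest is Zone C
(16, 21) — d to each: Zone A:3, Zone B:18, Zone C:12, Zone D:4 → nearest is Zone A
(8, 22) — d to each: Zone A:5, Zone B:19, Zone C:5, Zone D:4 → nearest is Zone D
(4, 15) — d to each: Zone A:9, Zone B:15, Zone C:2, Zone D:9 → nearest is Zone C
(14, 8) — d to each: Zone A:13, Zone B:5, Zone C:10, Zone D:16 → nearest is Zone B
(19, 6) — d to each: Zone A:15, Zone B:3, Zone C:15, Zone D:18 → nearest is Zone B
3 of the 7 points have Zone C as nearest.

3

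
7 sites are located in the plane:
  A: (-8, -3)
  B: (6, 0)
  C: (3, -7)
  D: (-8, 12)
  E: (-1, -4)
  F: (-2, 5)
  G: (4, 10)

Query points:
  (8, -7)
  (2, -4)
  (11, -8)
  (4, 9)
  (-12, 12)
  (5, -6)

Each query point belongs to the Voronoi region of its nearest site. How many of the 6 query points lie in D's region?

(8, -7) — d² to each: A:272, B:53, C:25, D:617, E:90, F:244, G:305 → nearest is C
(2, -4) — d² to each: A:101, B:32, C:10, D:356, E:9, F:97, G:200 → nearest is E
(11, -8) — d² to each: A:386, B:89, C:65, D:761, E:160, F:338, G:373 → nearest is C
(4, 9) — d² to each: A:288, B:85, C:257, D:153, E:194, F:52, G:1 → nearest is G
(-12, 12) — d² to each: A:241, B:468, C:586, D:16, E:377, F:149, G:260 → nearest is D
(5, -6) — d² to each: A:178, B:37, C:5, D:493, E:40, F:170, G:257 → nearest is C
1 of the 6 points has D as nearest.

1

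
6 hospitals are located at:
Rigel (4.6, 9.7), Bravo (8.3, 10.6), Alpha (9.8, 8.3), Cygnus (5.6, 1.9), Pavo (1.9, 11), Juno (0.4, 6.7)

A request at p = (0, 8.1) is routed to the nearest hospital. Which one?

Compare squared distances (the ordering matches that of the actual distances):
d²(p, Rigel) = (0−4.6)² + (8.1−9.7)² = 21.16 + 2.56 = 23.72
d²(p, Bravo) = (0−8.3)² + (8.1−10.6)² = 68.89 + 6.25 = 75.14
d²(p, Alpha) = (0−9.8)² + (8.1−8.3)² = 96.04 + 0.04 = 96.08
d²(p, Cygnus) = (0−5.6)² + (8.1−1.9)² = 31.36 + 38.44 = 69.8
d²(p, Pavo) = (0−1.9)² + (8.1−11)² = 3.61 + 8.41 = 12.02
d²(p, Juno) = (0−0.4)² + (8.1−6.7)² = 0.16 + 1.96 = 2.12
Juno is nearest.

Juno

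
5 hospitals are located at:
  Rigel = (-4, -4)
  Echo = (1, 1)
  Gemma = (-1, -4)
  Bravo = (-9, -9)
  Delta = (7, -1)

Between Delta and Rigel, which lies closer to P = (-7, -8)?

Rigel

Compare squared distances:
d²(P, Delta) = (-7−7)² + (-8−(-1))² = 196 + 49 = 245
d²(P, Rigel) = (-7−(-4))² + (-8−(-4))² = 9 + 16 = 25
245 > 25, so Rigel is closer.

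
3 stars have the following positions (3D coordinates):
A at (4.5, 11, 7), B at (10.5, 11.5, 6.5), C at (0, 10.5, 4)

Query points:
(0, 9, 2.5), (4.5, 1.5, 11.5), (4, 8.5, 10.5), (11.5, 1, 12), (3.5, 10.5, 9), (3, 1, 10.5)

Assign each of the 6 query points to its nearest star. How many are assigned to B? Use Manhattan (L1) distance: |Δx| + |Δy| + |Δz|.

1

(0, 9, 2.5) — d to each: A:11, B:17, C:3 → nearest is C
(4.5, 1.5, 11.5) — d to each: A:14, B:21, C:21 → nearest is A
(4, 8.5, 10.5) — d to each: A:6.5, B:13.5, C:12.5 → nearest is A
(11.5, 1, 12) — d to each: A:22, B:17, C:29 → nearest is B
(3.5, 10.5, 9) — d to each: A:3.5, B:10.5, C:8.5 → nearest is A
(3, 1, 10.5) — d to each: A:15, B:22, C:19 → nearest is A
1 of the 6 points has B as nearest.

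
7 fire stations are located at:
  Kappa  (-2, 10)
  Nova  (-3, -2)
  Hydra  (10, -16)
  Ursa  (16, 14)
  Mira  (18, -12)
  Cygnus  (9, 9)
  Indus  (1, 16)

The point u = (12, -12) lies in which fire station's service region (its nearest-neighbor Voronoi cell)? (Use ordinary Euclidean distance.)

Compare squared distances (the ordering matches that of the actual distances):
d²(u, Kappa) = (12−(-2))² + (-12−10)² = 196 + 484 = 680
d²(u, Nova) = (12−(-3))² + (-12−(-2))² = 225 + 100 = 325
d²(u, Hydra) = (12−10)² + (-12−(-16))² = 4 + 16 = 20
d²(u, Ursa) = (12−16)² + (-12−14)² = 16 + 676 = 692
d²(u, Mira) = (12−18)² + (-12−(-12))² = 36 + 0 = 36
d²(u, Cygnus) = (12−9)² + (-12−9)² = 9 + 441 = 450
d²(u, Indus) = (12−1)² + (-12−16)² = 121 + 784 = 905
Minimum is at Hydra.

Hydra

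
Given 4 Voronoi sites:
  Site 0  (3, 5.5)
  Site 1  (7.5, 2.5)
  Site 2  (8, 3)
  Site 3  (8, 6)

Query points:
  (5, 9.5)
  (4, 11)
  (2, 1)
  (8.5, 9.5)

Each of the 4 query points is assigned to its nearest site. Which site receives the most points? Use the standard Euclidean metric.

Site 0

(5, 9.5) — d² to each: Site 0:20, Site 1:55.25, Site 2:51.25, Site 3:21.25 → nearest is Site 0
(4, 11) — d² to each: Site 0:31.25, Site 1:84.5, Site 2:80, Site 3:41 → nearest is Site 0
(2, 1) — d² to each: Site 0:21.25, Site 1:32.5, Site 2:40, Site 3:61 → nearest is Site 0
(8.5, 9.5) — d² to each: Site 0:46.25, Site 1:50, Site 2:42.5, Site 3:12.5 → nearest is Site 3
Tally — Site 0:3, Site 3:1. Site 0 captures the most (3).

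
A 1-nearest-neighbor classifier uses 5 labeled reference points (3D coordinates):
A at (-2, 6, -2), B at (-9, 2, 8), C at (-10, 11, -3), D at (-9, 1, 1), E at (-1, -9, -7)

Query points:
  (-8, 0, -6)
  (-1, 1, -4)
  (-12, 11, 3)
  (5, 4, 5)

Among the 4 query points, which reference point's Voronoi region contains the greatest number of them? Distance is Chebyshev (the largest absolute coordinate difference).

A

(-8, 0, -6) — d to each: A:6, B:14, C:11, D:7, E:9 → nearest is A
(-1, 1, -4) — d to each: A:5, B:12, C:10, D:8, E:10 → nearest is A
(-12, 11, 3) — d to each: A:10, B:9, C:6, D:10, E:20 → nearest is C
(5, 4, 5) — d to each: A:7, B:14, C:15, D:14, E:13 → nearest is A
Tally — A:3, C:1. A captures the most (3).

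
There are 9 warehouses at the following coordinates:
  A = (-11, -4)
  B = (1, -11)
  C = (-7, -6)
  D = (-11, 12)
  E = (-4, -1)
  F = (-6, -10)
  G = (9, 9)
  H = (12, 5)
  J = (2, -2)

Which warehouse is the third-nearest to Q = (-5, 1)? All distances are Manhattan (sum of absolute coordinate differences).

J

d(Q,A) = |-5−(-11)| + |1−(-4)| = 6 + 5 = 11
d(Q,B) = |-5−1| + |1−(-11)| = 6 + 12 = 18
d(Q,C) = |-5−(-7)| + |1−(-6)| = 2 + 7 = 9
d(Q,D) = |-5−(-11)| + |1−12| = 6 + 11 = 17
d(Q,E) = |-5−(-4)| + |1−(-1)| = 1 + 2 = 3
d(Q,F) = |-5−(-6)| + |1−(-10)| = 1 + 11 = 12
d(Q,G) = |-5−9| + |1−9| = 14 + 8 = 22
d(Q,H) = |-5−12| + |1−5| = 17 + 4 = 21
d(Q,J) = |-5−2| + |1−(-2)| = 7 + 3 = 10
Sorted ascending: E, C, J, A, … — the third-nearest is J.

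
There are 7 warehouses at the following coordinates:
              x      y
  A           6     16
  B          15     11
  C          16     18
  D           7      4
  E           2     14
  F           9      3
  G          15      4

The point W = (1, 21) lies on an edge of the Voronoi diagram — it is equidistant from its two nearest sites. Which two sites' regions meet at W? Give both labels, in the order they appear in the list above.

A and E

Squared distances from W to each site:
|WA|² = (1−6)² + (21−16)² = 25 + 25 = 50
|WB|² = (1−15)² + (21−11)² = 196 + 100 = 296
|WC|² = (1−16)² + (21−18)² = 225 + 9 = 234
|WD|² = (1−7)² + (21−4)² = 36 + 289 = 325
|WE|² = (1−2)² + (21−14)² = 1 + 49 = 50
|WF|² = (1−9)² + (21−3)² = 64 + 324 = 388
|WG|² = (1−15)² + (21−4)² = 196 + 289 = 485
W is equidistant from A and E (both at squared distance 50), and every other site is strictly farther — so W lies on the A–E Voronoi edge.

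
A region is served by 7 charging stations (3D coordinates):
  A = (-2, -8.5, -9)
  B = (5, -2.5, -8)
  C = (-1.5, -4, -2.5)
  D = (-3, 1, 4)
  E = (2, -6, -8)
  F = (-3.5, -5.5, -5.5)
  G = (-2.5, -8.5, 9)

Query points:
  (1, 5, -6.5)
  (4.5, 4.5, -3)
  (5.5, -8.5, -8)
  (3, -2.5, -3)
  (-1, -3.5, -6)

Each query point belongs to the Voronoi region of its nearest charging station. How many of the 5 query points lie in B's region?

(1, 5, -6.5) — d² to each: A:197.5, B:74.5, C:103.25, D:142.25, E:124.25, F:131.5, G:434.75 → nearest is B
(4.5, 4.5, -3) — d² to each: A:247.25, B:74.25, C:108.5, D:117.5, E:141.5, F:170.25, G:362 → nearest is B
(5.5, -8.5, -8) — d² to each: A:57.25, B:36.25, C:99.5, D:306.5, E:18.5, F:96.25, G:353 → nearest is E
(3, -2.5, -3) — d² to each: A:97, B:29, C:22.75, D:97.25, E:38.25, F:57.5, G:210.25 → nearest is C
(-1, -3.5, -6) — d² to each: A:35, B:41, C:12.75, D:124.25, E:19.25, F:10.5, G:252.25 → nearest is F
2 of the 5 points have B as nearest.

2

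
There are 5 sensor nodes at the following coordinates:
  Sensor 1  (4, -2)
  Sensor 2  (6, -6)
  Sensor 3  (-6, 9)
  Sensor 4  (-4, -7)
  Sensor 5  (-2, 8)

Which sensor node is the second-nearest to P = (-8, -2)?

Sensor 3

Compare squared distances (the ordering matches that of the actual distances):
d²(P, Sensor 1) = (-8−4)² + (-2−(-2))² = 144 + 0 = 144
d²(P, Sensor 2) = (-8−6)² + (-2−(-6))² = 196 + 16 = 212
d²(P, Sensor 3) = (-8−(-6))² + (-2−9)² = 4 + 121 = 125
d²(P, Sensor 4) = (-8−(-4))² + (-2−(-7))² = 16 + 25 = 41
d²(P, Sensor 5) = (-8−(-2))² + (-2−8)² = 36 + 100 = 136
Sorted ascending: Sensor 4, Sensor 3, Sensor 5, … — the second-nearest is Sensor 3.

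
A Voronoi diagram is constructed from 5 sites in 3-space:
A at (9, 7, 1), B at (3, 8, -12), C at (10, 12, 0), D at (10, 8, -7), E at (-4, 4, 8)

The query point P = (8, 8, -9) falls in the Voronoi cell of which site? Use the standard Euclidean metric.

D

Squared Euclidean distances:
|PA|² = 1 + 1 + 100 = 102
|PB|² = 25 + 0 + 9 = 34
|PC|² = 4 + 16 + 81 = 101
|PD|² = 4 + 0 + 4 = 8
|PE|² = 144 + 16 + 289 = 449
D is nearest.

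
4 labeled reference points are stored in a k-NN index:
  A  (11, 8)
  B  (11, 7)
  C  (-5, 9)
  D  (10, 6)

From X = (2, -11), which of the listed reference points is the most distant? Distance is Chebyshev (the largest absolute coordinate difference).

C

d(X,A) = max(9, 19) = 19
d(X,B) = max(9, 18) = 18
d(X,C) = max(7, 20) = 20
d(X,D) = max(8, 17) = 17
The largest is to C.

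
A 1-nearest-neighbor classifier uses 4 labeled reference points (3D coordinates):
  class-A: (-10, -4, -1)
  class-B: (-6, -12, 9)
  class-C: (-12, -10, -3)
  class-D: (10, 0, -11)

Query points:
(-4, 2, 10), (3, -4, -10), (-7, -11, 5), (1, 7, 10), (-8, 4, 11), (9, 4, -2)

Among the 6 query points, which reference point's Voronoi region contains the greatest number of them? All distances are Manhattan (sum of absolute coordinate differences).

class-B

(-4, 2, 10) — d to each: class-A:23, class-B:17, class-C:33, class-D:37 → nearest is class-B
(3, -4, -10) — d to each: class-A:22, class-B:36, class-C:28, class-D:12 → nearest is class-D
(-7, -11, 5) — d to each: class-A:16, class-B:6, class-C:14, class-D:44 → nearest is class-B
(1, 7, 10) — d to each: class-A:33, class-B:27, class-C:43, class-D:37 → nearest is class-B
(-8, 4, 11) — d to each: class-A:22, class-B:20, class-C:32, class-D:44 → nearest is class-B
(9, 4, -2) — d to each: class-A:28, class-B:42, class-C:36, class-D:14 → nearest is class-D
Tally — class-B:4, class-D:2. class-B captures the most (4).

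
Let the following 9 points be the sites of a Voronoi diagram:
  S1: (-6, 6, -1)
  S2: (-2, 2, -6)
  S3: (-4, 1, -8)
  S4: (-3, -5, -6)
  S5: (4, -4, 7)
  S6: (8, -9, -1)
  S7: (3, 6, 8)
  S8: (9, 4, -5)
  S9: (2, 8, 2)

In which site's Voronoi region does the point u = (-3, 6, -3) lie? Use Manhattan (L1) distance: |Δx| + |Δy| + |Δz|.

d(u,S1) = 3 + 0 + 2 = 5
d(u,S2) = 1 + 4 + 3 = 8
d(u,S3) = 1 + 5 + 5 = 11
d(u,S4) = 0 + 11 + 3 = 14
d(u,S5) = 7 + 10 + 10 = 27
d(u,S6) = 11 + 15 + 2 = 28
d(u,S7) = 6 + 0 + 11 = 17
d(u,S8) = 12 + 2 + 2 = 16
d(u,S9) = 5 + 2 + 5 = 12
The smallest is to S1, so u lies in the Voronoi region of S1.

S1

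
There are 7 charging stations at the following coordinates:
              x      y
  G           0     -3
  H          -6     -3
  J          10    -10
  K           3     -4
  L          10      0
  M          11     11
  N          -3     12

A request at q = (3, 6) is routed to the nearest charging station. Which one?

N

Since √ is increasing, it suffices to compare squared distances:
|qG|² = (3−0)² + (6−(-3))² = 9 + 81 = 90
|qH|² = (3−(-6))² + (6−(-3))² = 81 + 81 = 162
|qJ|² = (3−10)² + (6−(-10))² = 49 + 256 = 305
|qK|² = (3−3)² + (6−(-4))² = 0 + 100 = 100
|qL|² = (3−10)² + (6−0)² = 49 + 36 = 85
|qM|² = (3−11)² + (6−11)² = 64 + 25 = 89
|qN|² = (3−(-3))² + (6−12)² = 36 + 36 = 72
The smallest is to N, so q lies in the Voronoi region of N.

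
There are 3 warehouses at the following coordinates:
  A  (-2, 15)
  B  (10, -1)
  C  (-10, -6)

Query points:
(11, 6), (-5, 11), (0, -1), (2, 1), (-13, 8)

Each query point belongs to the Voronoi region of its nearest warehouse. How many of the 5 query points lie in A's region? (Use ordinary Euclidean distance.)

(11, 6) — d² to each: A:250, B:50, C:585 → nearest is B
(-5, 11) — d² to each: A:25, B:369, C:314 → nearest is A
(0, -1) — d² to each: A:260, B:100, C:125 → nearest is B
(2, 1) — d² to each: A:212, B:68, C:193 → nearest is B
(-13, 8) — d² to each: A:170, B:610, C:205 → nearest is A
2 of the 5 points have A as nearest.

2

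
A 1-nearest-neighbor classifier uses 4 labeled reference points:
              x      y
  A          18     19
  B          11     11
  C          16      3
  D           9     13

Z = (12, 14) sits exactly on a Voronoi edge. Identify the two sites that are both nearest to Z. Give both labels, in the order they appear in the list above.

Squared distances from Z to each site:
|ZA|² = (12−18)² + (14−19)² = 36 + 25 = 61
|ZB|² = (12−11)² + (14−11)² = 1 + 9 = 10
|ZC|² = (12−16)² + (14−3)² = 16 + 121 = 137
|ZD|² = (12−9)² + (14−13)² = 9 + 1 = 10
Z is equidistant from B and D (both at squared distance 10), and every other site is strictly farther — so Z lies on the B–D Voronoi edge.

B and D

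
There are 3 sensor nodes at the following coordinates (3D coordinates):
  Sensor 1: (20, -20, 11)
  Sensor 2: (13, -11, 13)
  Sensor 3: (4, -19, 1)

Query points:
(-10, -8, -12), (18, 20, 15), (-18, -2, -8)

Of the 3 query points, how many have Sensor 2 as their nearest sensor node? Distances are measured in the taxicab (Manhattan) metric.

1

(-10, -8, -12) — d to each: Sensor 1:65, Sensor 2:51, Sensor 3:38 → nearest is Sensor 3
(18, 20, 15) — d to each: Sensor 1:46, Sensor 2:38, Sensor 3:67 → nearest is Sensor 2
(-18, -2, -8) — d to each: Sensor 1:75, Sensor 2:61, Sensor 3:48 → nearest is Sensor 3
1 of the 3 points has Sensor 2 as nearest.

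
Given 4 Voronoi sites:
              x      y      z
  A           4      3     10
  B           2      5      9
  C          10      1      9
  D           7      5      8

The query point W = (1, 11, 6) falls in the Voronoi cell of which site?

Squared Euclidean distances:
|WA|² = (1−4)² + (11−3)² + (6−10)² = 9 + 64 + 16 = 89
|WB|² = (1−2)² + (11−5)² + (6−9)² = 1 + 36 + 9 = 46
|WC|² = (1−10)² + (11−1)² + (6−9)² = 81 + 100 + 9 = 190
|WD|² = (1−7)² + (11−5)² + (6−8)² = 36 + 36 + 4 = 76
Minimum is at B.

B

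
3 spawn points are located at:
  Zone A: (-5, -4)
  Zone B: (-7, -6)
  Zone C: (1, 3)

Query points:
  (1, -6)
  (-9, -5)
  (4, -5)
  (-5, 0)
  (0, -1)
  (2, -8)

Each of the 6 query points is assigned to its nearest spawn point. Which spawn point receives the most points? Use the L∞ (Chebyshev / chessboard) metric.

(1, -6) — d to each: Zone A:6, Zone B:8, Zone C:9 → nearest is Zone A
(-9, -5) — d to each: Zone A:4, Zone B:2, Zone C:10 → nearest is Zone B
(4, -5) — d to each: Zone A:9, Zone B:11, Zone C:8 → nearest is Zone C
(-5, 0) — d to each: Zone A:4, Zone B:6, Zone C:6 → nearest is Zone A
(0, -1) — d to each: Zone A:5, Zone B:7, Zone C:4 → nearest is Zone C
(2, -8) — d to each: Zone A:7, Zone B:9, Zone C:11 → nearest is Zone A
Tally — Zone A:3, Zone B:1, Zone C:2. Zone A captures the most (3).

Zone A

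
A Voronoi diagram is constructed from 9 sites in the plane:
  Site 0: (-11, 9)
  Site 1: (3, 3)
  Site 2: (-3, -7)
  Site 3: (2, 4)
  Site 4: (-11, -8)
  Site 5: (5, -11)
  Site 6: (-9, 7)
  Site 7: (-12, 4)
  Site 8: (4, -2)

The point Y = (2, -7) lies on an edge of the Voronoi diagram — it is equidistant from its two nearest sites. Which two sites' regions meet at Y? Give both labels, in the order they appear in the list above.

Squared distances from Y to each site:
d²(Y, Site 0) = 169 + 256 = 425
d²(Y, Site 1) = 1 + 100 = 101
d²(Y, Site 2) = 25 + 0 = 25
d²(Y, Site 3) = 0 + 121 = 121
d²(Y, Site 4) = 169 + 1 = 170
d²(Y, Site 5) = 9 + 16 = 25
d²(Y, Site 6) = 121 + 196 = 317
d²(Y, Site 7) = 196 + 121 = 317
d²(Y, Site 8) = 4 + 25 = 29
Y is equidistant from Site 2 and Site 5 (both at squared distance 25), and every other site is strictly farther — so Y lies on the Site 2–Site 5 Voronoi edge.

Site 2 and Site 5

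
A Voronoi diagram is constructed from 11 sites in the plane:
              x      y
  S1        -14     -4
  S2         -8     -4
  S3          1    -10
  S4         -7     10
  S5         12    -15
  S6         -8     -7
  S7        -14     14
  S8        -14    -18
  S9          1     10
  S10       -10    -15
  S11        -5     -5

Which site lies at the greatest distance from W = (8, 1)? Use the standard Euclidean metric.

S8

Since √ is increasing, it suffices to compare squared distances:
|WS1|² = (8−(-14))² + (1−(-4))² = 484 + 25 = 509
|WS2|² = (8−(-8))² + (1−(-4))² = 256 + 25 = 281
|WS3|² = (8−1)² + (1−(-10))² = 49 + 121 = 170
|WS4|² = (8−(-7))² + (1−10)² = 225 + 81 = 306
|WS5|² = (8−12)² + (1−(-15))² = 16 + 256 = 272
|WS6|² = (8−(-8))² + (1−(-7))² = 256 + 64 = 320
|WS7|² = (8−(-14))² + (1−14)² = 484 + 169 = 653
|WS8|² = (8−(-14))² + (1−(-18))² = 484 + 361 = 845
|WS9|² = (8−1)² + (1−10)² = 49 + 81 = 130
d²(W, S10) = (8−(-10))² + (1−(-15))² = 324 + 256 = 580
d²(W, S11) = (8−(-5))² + (1−(-5))² = 169 + 36 = 205
The largest is to S8.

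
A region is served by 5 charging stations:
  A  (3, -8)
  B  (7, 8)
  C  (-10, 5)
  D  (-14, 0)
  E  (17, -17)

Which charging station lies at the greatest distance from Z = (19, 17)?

Since √ is increasing, it suffices to compare squared distances:
|ZA|² = (19−3)² + (17−(-8))² = 256 + 625 = 881
|ZB|² = (19−7)² + (17−8)² = 144 + 81 = 225
|ZC|² = (19−(-10))² + (17−5)² = 841 + 144 = 985
|ZD|² = (19−(-14))² + (17−0)² = 1089 + 289 = 1378
|ZE|² = (19−17)² + (17−(-17))² = 4 + 1156 = 1160
The largest is to D.

D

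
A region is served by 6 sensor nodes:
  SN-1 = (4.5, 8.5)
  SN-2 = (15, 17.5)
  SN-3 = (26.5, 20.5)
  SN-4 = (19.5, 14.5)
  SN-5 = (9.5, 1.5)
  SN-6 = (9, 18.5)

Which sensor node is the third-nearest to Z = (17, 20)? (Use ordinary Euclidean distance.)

SN-6

Since √ is increasing, it suffices to compare squared distances:
d²(Z, SN-1) = 156.25 + 132.25 = 288.5
d²(Z, SN-2) = 4 + 6.25 = 10.25
d²(Z, SN-3) = 90.25 + 0.25 = 90.5
d²(Z, SN-4) = 6.25 + 30.25 = 36.5
d²(Z, SN-5) = 56.25 + 342.25 = 398.5
d²(Z, SN-6) = 64 + 2.25 = 66.25
Sorted ascending: SN-2, SN-4, SN-6, SN-3, … — the third-nearest is SN-6.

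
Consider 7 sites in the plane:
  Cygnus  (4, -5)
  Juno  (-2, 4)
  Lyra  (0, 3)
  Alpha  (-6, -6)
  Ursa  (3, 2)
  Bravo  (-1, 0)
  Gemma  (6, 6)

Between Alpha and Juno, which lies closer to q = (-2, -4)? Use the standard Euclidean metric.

Compare squared distances:
d²(q, Alpha) = (-2−(-6))² + (-4−(-6))² = 16 + 4 = 20
d²(q, Juno) = (-2−(-2))² + (-4−4)² = 0 + 64 = 64
20 < 64, so Alpha is closer.

Alpha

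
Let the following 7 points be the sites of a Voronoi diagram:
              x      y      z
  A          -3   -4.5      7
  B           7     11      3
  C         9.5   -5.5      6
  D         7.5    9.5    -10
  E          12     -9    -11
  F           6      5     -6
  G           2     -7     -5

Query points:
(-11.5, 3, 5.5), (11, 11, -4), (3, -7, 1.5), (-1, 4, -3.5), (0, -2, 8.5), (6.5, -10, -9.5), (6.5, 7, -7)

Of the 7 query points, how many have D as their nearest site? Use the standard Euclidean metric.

(-11.5, 3, 5.5) — d² to each: A:130.75, B:412.5, C:513.5, D:643.5, E:968.5, F:442.5, G:392.5 → nearest is A
(11, 11, -4) — d² to each: A:557.25, B:65, C:374.5, D:50.5, E:450, F:65, G:406 → nearest is D
(3, -7, 1.5) — d² to each: A:72.5, B:342.25, C:64.75, D:424.75, E:241.25, F:209.25, G:43.25 → nearest is G
(-1, 4, -3.5) — d² to each: A:186.5, B:155.25, C:290.75, D:144.75, E:394.25, F:56.25, G:132.25 → nearest is F
(0, -2, 8.5) — d² to each: A:17.5, B:248.25, C:108.75, D:530.75, E:573.25, F:295.25, G:211.25 → nearest is A
(6.5, -10, -9.5) — d² to each: A:392.75, B:597.5, C:269.5, D:381.5, E:33.5, F:237.5, G:49.5 → nearest is E
(6.5, 7, -7) — d² to each: A:418.5, B:116.25, C:334.25, D:16.25, E:302.25, F:5.25, G:220.25 → nearest is F
1 of the 7 points has D as nearest.

1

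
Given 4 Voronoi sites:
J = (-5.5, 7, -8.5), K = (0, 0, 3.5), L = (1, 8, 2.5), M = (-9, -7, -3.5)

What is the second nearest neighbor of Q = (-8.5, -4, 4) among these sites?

K

Compare squared distances (the ordering matches that of the actual distances):
|QJ|² = (-8.5−(-5.5))² + (-4−7)² + (4−(-8.5))² = 9 + 121 + 156.25 = 286.25
|QK|² = (-8.5−0)² + (-4−0)² + (4−3.5)² = 72.25 + 16 + 0.25 = 88.5
|QL|² = (-8.5−1)² + (-4−8)² + (4−2.5)² = 90.25 + 144 + 2.25 = 236.5
|QM|² = (-8.5−(-9))² + (-4−(-7))² + (4−(-3.5))² = 0.25 + 9 + 56.25 = 65.5
Sorted ascending: M, K, L, … — the second-nearest is K.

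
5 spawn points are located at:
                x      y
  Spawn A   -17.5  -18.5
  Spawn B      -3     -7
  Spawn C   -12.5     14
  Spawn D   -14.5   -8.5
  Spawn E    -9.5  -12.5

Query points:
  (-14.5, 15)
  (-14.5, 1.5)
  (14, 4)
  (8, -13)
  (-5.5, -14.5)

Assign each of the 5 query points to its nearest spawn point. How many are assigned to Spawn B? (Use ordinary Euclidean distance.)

(-14.5, 15) — d² to each: Spawn A:1131.25, Spawn B:616.25, Spawn C:5, Spawn D:552.25, Spawn E:781.25 → nearest is Spawn C
(-14.5, 1.5) — d² to each: Spawn A:409, Spawn B:204.5, Spawn C:160.25, Spawn D:100, Spawn E:221 → nearest is Spawn D
(14, 4) — d² to each: Spawn A:1498.5, Spawn B:410, Spawn C:802.25, Spawn D:968.5, Spawn E:824.5 → nearest is Spawn B
(8, -13) — d² to each: Spawn A:680.5, Spawn B:157, Spawn C:1149.25, Spawn D:526.5, Spawn E:306.5 → nearest is Spawn B
(-5.5, -14.5) — d² to each: Spawn A:160, Spawn B:62.5, Spawn C:861.25, Spawn D:117, Spawn E:20 → nearest is Spawn E
2 of the 5 points have Spawn B as nearest.

2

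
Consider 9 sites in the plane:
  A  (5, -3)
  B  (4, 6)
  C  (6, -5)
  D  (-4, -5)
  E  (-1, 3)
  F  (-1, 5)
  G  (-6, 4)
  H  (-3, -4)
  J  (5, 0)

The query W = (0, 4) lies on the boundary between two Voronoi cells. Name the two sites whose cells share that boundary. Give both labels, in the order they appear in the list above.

Squared distances from W to each site:
|WA|² = (0−5)² + (4−(-3))² = 25 + 49 = 74
|WB|² = (0−4)² + (4−6)² = 16 + 4 = 20
|WC|² = (0−6)² + (4−(-5))² = 36 + 81 = 117
|WD|² = (0−(-4))² + (4−(-5))² = 16 + 81 = 97
|WE|² = (0−(-1))² + (4−3)² = 1 + 1 = 2
|WF|² = (0−(-1))² + (4−5)² = 1 + 1 = 2
|WG|² = (0−(-6))² + (4−4)² = 36 + 0 = 36
|WH|² = (0−(-3))² + (4−(-4))² = 9 + 64 = 73
|WJ|² = (0−5)² + (4−0)² = 25 + 16 = 41
W is equidistant from E and F (both at squared distance 2), and every other site is strictly farther — so W lies on the E–F Voronoi edge.

E and F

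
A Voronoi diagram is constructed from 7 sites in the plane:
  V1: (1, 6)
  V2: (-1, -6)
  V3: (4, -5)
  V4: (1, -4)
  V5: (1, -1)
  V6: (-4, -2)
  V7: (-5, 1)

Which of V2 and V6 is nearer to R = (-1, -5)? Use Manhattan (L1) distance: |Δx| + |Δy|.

V2

d(R,V2) = |-1−(-1)| + |-5−(-6)| = 0 + 1 = 1
d(R,V6) = |-1−(-4)| + |-5−(-2)| = 3 + 3 = 6
1 < 6, so V2 is closer.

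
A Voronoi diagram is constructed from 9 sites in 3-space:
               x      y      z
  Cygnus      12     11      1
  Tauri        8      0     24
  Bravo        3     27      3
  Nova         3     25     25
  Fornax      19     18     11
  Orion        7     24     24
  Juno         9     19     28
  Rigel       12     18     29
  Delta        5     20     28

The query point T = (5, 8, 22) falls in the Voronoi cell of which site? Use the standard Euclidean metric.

Tauri

Squared Euclidean distances:
d²(T, Cygnus) = (5−12)² + (8−11)² + (22−1)² = 49 + 9 + 441 = 499
d²(T, Tauri) = (5−8)² + (8−0)² + (22−24)² = 9 + 64 + 4 = 77
d²(T, Bravo) = (5−3)² + (8−27)² + (22−3)² = 4 + 361 + 361 = 726
d²(T, Nova) = (5−3)² + (8−25)² + (22−25)² = 4 + 289 + 9 = 302
d²(T, Fornax) = (5−19)² + (8−18)² + (22−11)² = 196 + 100 + 121 = 417
d²(T, Orion) = (5−7)² + (8−24)² + (22−24)² = 4 + 256 + 4 = 264
d²(T, Juno) = (5−9)² + (8−19)² + (22−28)² = 16 + 121 + 36 = 173
d²(T, Rigel) = (5−12)² + (8−18)² + (22−29)² = 49 + 100 + 49 = 198
d²(T, Delta) = (5−5)² + (8−20)² + (22−28)² = 0 + 144 + 36 = 180
The smallest is to Tauri, so T lies in the Voronoi region of Tauri.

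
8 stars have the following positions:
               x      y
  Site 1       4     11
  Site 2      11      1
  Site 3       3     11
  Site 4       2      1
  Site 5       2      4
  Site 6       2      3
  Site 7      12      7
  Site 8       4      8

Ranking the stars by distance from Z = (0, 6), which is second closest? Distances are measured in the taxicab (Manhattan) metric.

Site 6

d(Z, Site 1) = |0−4| + |6−11| = 4 + 5 = 9
d(Z, Site 2) = |0−11| + |6−1| = 11 + 5 = 16
d(Z, Site 3) = |0−3| + |6−11| = 3 + 5 = 8
d(Z, Site 4) = |0−2| + |6−1| = 2 + 5 = 7
d(Z, Site 5) = |0−2| + |6−4| = 2 + 2 = 4
d(Z, Site 6) = |0−2| + |6−3| = 2 + 3 = 5
d(Z, Site 7) = |0−12| + |6−7| = 12 + 1 = 13
d(Z, Site 8) = |0−4| + |6−8| = 4 + 2 = 6
Sorted ascending: Site 5, Site 6, Site 8, … — the second-nearest is Site 6.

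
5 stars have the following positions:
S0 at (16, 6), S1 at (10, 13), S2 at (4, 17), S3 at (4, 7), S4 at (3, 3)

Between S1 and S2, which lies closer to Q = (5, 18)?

Compare squared distances:
|QS1|² = (5−10)² + (18−13)² = 25 + 25 = 50
|QS2|² = (5−4)² + (18−17)² = 1 + 1 = 2
50 > 2, so S2 is closer.

S2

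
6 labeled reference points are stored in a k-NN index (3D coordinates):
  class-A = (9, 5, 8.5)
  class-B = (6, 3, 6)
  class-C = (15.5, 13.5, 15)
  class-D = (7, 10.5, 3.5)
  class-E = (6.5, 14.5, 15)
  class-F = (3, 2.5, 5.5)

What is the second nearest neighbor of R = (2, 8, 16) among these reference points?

Squared Euclidean distances:
d²(R, class-A) = (2−9)² + (8−5)² + (16−8.5)² = 49 + 9 + 56.25 = 114.25
d²(R, class-B) = (2−6)² + (8−3)² + (16−6)² = 16 + 25 + 100 = 141
d²(R, class-C) = (2−15.5)² + (8−13.5)² + (16−15)² = 182.25 + 30.25 + 1 = 213.5
d²(R, class-D) = (2−7)² + (8−10.5)² + (16−3.5)² = 25 + 6.25 + 156.25 = 187.5
d²(R, class-E) = (2−6.5)² + (8−14.5)² + (16−15)² = 20.25 + 42.25 + 1 = 63.5
d²(R, class-F) = (2−3)² + (8−2.5)² + (16−5.5)² = 1 + 30.25 + 110.25 = 141.5
Sorted ascending: class-E, class-A, class-B, … — the second-nearest is class-A.

class-A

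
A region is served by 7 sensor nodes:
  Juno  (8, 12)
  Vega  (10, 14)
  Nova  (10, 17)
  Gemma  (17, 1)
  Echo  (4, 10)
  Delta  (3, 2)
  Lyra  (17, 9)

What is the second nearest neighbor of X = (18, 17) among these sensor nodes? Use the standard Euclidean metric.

Lyra

Compare squared distances (the ordering matches that of the actual distances):
d²(X, Juno) = (18−8)² + (17−12)² = 100 + 25 = 125
d²(X, Vega) = (18−10)² + (17−14)² = 64 + 9 = 73
d²(X, Nova) = (18−10)² + (17−17)² = 64 + 0 = 64
d²(X, Gemma) = (18−17)² + (17−1)² = 1 + 256 = 257
d²(X, Echo) = (18−4)² + (17−10)² = 196 + 49 = 245
d²(X, Delta) = (18−3)² + (17−2)² = 225 + 225 = 450
d²(X, Lyra) = (18−17)² + (17−9)² = 1 + 64 = 65
Sorted ascending: Nova, Lyra, Vega, … — the second-nearest is Lyra.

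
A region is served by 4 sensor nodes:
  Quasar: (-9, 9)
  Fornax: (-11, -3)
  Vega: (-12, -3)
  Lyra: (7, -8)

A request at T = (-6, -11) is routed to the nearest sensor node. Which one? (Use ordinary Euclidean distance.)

Compare squared distances (the ordering matches that of the actual distances):
d²(T, Quasar) = (-6−(-9))² + (-11−9)² = 9 + 400 = 409
d²(T, Fornax) = (-6−(-11))² + (-11−(-3))² = 25 + 64 = 89
d²(T, Vega) = (-6−(-12))² + (-11−(-3))² = 36 + 64 = 100
d²(T, Lyra) = (-6−7)² + (-11−(-8))² = 169 + 9 = 178
Fornax is nearest.

Fornax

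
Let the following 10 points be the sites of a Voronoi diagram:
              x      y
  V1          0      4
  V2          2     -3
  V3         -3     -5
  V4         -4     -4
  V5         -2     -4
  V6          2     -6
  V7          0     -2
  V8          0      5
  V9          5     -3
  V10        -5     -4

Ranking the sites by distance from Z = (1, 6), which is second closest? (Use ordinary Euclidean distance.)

V1

Compare squared distances (the ordering matches that of the actual distances):
|ZV1|² = (1−0)² + (6−4)² = 1 + 4 = 5
|ZV2|² = (1−2)² + (6−(-3))² = 1 + 81 = 82
|ZV3|² = (1−(-3))² + (6−(-5))² = 16 + 121 = 137
|ZV4|² = (1−(-4))² + (6−(-4))² = 25 + 100 = 125
|ZV5|² = (1−(-2))² + (6−(-4))² = 9 + 100 = 109
|ZV6|² = (1−2)² + (6−(-6))² = 1 + 144 = 145
|ZV7|² = (1−0)² + (6−(-2))² = 1 + 64 = 65
|ZV8|² = (1−0)² + (6−5)² = 1 + 1 = 2
|ZV9|² = (1−5)² + (6−(-3))² = 16 + 81 = 97
d²(Z, V10) = (1−(-5))² + (6−(-4))² = 36 + 100 = 136
Sorted ascending: V8, V1, V7, … — the second-nearest is V1.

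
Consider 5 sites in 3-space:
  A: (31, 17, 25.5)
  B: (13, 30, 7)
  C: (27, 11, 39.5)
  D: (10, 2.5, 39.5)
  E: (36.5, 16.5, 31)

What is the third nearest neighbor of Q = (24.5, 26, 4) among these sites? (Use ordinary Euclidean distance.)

Compare squared distances (the ordering matches that of the actual distances):
|QA|² = (24.5−31)² + (26−17)² + (4−25.5)² = 42.25 + 81 + 462.25 = 585.5
|QB|² = (24.5−13)² + (26−30)² + (4−7)² = 132.25 + 16 + 9 = 157.25
|QC|² = (24.5−27)² + (26−11)² + (4−39.5)² = 6.25 + 225 + 1260.25 = 1491.5
|QD|² = (24.5−10)² + (26−2.5)² + (4−39.5)² = 210.25 + 552.25 + 1260.25 = 2022.75
|QE|² = (24.5−36.5)² + (26−16.5)² + (4−31)² = 144 + 90.25 + 729 = 963.25
Sorted ascending: B, A, E, C, … — the third-nearest is E.

E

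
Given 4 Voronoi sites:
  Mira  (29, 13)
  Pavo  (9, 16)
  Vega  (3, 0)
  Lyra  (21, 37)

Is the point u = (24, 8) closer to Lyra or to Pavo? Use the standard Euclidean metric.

Pavo

Compare squared distances:
d²(u, Lyra) = (24−21)² + (8−37)² = 9 + 841 = 850
d²(u, Pavo) = (24−9)² + (8−16)² = 225 + 64 = 289
850 > 289, so Pavo is closer.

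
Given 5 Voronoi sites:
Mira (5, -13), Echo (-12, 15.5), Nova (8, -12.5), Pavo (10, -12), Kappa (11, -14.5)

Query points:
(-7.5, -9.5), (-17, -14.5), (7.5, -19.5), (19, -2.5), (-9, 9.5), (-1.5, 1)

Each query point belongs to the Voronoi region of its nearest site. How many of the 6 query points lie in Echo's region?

1

(-7.5, -9.5) — d² to each: Mira:168.5, Echo:645.25, Nova:249.25, Pavo:312.5, Kappa:367.25 → nearest is Mira
(-17, -14.5) — d² to each: Mira:486.25, Echo:925, Nova:629, Pavo:735.25, Kappa:784 → nearest is Mira
(7.5, -19.5) — d² to each: Mira:48.5, Echo:1605.25, Nova:49.25, Pavo:62.5, Kappa:37.25 → nearest is Kappa
(19, -2.5) — d² to each: Mira:306.25, Echo:1285, Nova:221, Pavo:171.25, Kappa:208 → nearest is Pavo
(-9, 9.5) — d² to each: Mira:702.25, Echo:45, Nova:773, Pavo:823.25, Kappa:976 → nearest is Echo
(-1.5, 1) — d² to each: Mira:238.25, Echo:320.5, Nova:272.5, Pavo:301.25, Kappa:396.5 → nearest is Mira
1 of the 6 points has Echo as nearest.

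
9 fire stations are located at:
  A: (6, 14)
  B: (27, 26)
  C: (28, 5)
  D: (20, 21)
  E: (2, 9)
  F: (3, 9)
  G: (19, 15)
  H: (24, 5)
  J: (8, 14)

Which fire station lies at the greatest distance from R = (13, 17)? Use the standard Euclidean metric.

Squared Euclidean distances:
|RA|² = 49 + 9 = 58
|RB|² = 196 + 81 = 277
|RC|² = 225 + 144 = 369
|RD|² = 49 + 16 = 65
|RE|² = 121 + 64 = 185
|RF|² = 100 + 64 = 164
|RG|² = 36 + 4 = 40
|RH|² = 121 + 144 = 265
|RJ|² = 25 + 9 = 34
The largest is to C.

C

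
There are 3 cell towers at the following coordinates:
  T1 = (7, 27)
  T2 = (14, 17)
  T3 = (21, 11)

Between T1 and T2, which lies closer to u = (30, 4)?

T2

Compare squared distances:
|uT1|² = (30−7)² + (4−27)² = 529 + 529 = 1058
|uT2|² = (30−14)² + (4−17)² = 256 + 169 = 425
1058 > 425, so T2 is closer.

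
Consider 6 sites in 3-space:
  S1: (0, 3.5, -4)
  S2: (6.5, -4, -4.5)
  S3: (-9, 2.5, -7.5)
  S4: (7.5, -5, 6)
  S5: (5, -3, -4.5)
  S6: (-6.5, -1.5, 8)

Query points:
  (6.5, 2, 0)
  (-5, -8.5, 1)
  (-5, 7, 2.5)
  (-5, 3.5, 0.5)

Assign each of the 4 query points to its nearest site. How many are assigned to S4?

0

(6.5, 2, 0) — d² to each: S1:60.5, S2:56.25, S3:296.75, S4:86, S5:47.5, S6:245.25 → nearest is S5
(-5, -8.5, 1) — d² to each: S1:194, S2:182.75, S3:209.25, S4:193.5, S5:160.5, S6:100.25 → nearest is S6
(-5, 7, 2.5) — d² to each: S1:79.5, S2:302.25, S3:136.25, S4:312.5, S5:249, S6:104.75 → nearest is S1
(-5, 3.5, 0.5) — d² to each: S1:45.25, S2:213.5, S3:81, S4:258.75, S5:167.25, S6:83.5 → nearest is S1
0 of the 4 points have S4 as nearest.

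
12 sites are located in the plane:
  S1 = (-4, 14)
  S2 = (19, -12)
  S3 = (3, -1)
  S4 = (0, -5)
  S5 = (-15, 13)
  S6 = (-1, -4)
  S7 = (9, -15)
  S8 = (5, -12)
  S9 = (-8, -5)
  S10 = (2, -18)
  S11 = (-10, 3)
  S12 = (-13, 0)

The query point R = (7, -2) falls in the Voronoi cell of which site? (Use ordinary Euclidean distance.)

Since √ is increasing, it suffices to compare squared distances:
|RS1|² = (7−(-4))² + (-2−14)² = 121 + 256 = 377
|RS2|² = (7−19)² + (-2−(-12))² = 144 + 100 = 244
|RS3|² = (7−3)² + (-2−(-1))² = 16 + 1 = 17
|RS4|² = (7−0)² + (-2−(-5))² = 49 + 9 = 58
|RS5|² = (7−(-15))² + (-2−13)² = 484 + 225 = 709
|RS6|² = (7−(-1))² + (-2−(-4))² = 64 + 4 = 68
|RS7|² = (7−9)² + (-2−(-15))² = 4 + 169 = 173
|RS8|² = (7−5)² + (-2−(-12))² = 4 + 100 = 104
|RS9|² = (7−(-8))² + (-2−(-5))² = 225 + 9 = 234
d²(R, S10) = (7−2)² + (-2−(-18))² = 25 + 256 = 281
d²(R, S11) = (7−(-10))² + (-2−3)² = 289 + 25 = 314
d²(R, S12) = (7−(-13))² + (-2−0)² = 400 + 4 = 404
S3 is nearest.

S3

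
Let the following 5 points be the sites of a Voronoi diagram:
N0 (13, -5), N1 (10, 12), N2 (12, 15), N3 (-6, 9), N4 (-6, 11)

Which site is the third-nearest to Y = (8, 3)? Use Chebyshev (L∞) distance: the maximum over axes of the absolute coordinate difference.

d(Y,N0) = max(5, 8) = 8
d(Y,N1) = max(2, 9) = 9
d(Y,N2) = max(4, 12) = 12
d(Y,N3) = max(14, 6) = 14
d(Y,N4) = max(14, 8) = 14
Sorted ascending: N0, N1, N2, N3, … — the third-nearest is N2.

N2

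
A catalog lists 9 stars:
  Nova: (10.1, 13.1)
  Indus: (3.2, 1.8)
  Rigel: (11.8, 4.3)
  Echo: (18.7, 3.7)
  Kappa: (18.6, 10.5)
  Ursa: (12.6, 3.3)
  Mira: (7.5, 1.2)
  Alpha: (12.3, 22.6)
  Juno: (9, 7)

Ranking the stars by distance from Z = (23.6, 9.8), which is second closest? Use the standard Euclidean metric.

Squared Euclidean distances:
d²(Z, Nova) = 182.25 + 10.89 = 193.14
d²(Z, Indus) = 416.16 + 64 = 480.16
d²(Z, Rigel) = 139.24 + 30.25 = 169.49
d²(Z, Echo) = 24.01 + 37.21 = 61.22
d²(Z, Kappa) = 25 + 0.49 = 25.49
d²(Z, Ursa) = 121 + 42.25 = 163.25
d²(Z, Mira) = 259.21 + 73.96 = 333.17
d²(Z, Alpha) = 127.69 + 163.84 = 291.53
d²(Z, Juno) = 213.16 + 7.84 = 221
Sorted ascending: Kappa, Echo, Ursa, … — the second-nearest is Echo.

Echo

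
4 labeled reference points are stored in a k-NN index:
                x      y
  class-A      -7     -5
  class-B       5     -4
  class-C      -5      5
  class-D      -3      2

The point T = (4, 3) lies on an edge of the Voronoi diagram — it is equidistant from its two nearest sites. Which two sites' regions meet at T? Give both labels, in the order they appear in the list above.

Squared distances from T to each site:
d²(T, class-A) = (4−(-7))² + (3−(-5))² = 121 + 64 = 185
d²(T, class-B) = (4−5)² + (3−(-4))² = 1 + 49 = 50
d²(T, class-C) = (4−(-5))² + (3−5)² = 81 + 4 = 85
d²(T, class-D) = (4−(-3))² + (3−2)² = 49 + 1 = 50
T is equidistant from class-B and class-D (both at squared distance 50), and every other site is strictly farther — so T lies on the class-B–class-D Voronoi edge.

class-B and class-D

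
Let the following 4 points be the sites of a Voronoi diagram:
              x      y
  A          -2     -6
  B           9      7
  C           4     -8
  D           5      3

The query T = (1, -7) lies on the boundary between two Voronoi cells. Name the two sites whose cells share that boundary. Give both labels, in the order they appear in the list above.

A and C

Squared distances from T to each site:
|TA|² = (1−(-2))² + (-7−(-6))² = 9 + 1 = 10
|TB|² = (1−9)² + (-7−7)² = 64 + 196 = 260
|TC|² = (1−4)² + (-7−(-8))² = 9 + 1 = 10
|TD|² = (1−5)² + (-7−3)² = 16 + 100 = 116
T is equidistant from A and C (both at squared distance 10), and every other site is strictly farther — so T lies on the A–C Voronoi edge.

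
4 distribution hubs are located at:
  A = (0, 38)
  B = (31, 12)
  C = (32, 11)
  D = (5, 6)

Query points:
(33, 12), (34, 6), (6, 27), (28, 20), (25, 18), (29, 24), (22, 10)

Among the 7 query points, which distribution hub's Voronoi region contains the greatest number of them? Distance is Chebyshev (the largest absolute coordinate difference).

(33, 12) — d to each: A:33, B:2, C:1, D:28 → nearest is C
(34, 6) — d to each: A:34, B:6, C:5, D:29 → nearest is C
(6, 27) — d to each: A:11, B:25, C:26, D:21 → nearest is A
(28, 20) — d to each: A:28, B:8, C:9, D:23 → nearest is B
(25, 18) — d to each: A:25, B:6, C:7, D:20 → nearest is B
(29, 24) — d to each: A:29, B:12, C:13, D:24 → nearest is B
(22, 10) — d to each: A:28, B:9, C:10, D:17 → nearest is B
Tally — A:1, B:4, C:2. B captures the most (4).

B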